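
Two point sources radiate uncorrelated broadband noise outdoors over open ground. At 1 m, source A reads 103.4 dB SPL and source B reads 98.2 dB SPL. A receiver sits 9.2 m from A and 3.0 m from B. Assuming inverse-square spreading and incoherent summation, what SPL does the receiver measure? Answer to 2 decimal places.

89.97 dB SPL

At the listener: L_A = 103.4 − 20·log₁₀(9.2) = 84.124 dB; L_B = 98.2 − 20·log₁₀(3.0) = 88.658 dB.
Combined: 10·log₁₀(10^(84.124/10)+10^(88.658/10)) = 89.97 dB SPL.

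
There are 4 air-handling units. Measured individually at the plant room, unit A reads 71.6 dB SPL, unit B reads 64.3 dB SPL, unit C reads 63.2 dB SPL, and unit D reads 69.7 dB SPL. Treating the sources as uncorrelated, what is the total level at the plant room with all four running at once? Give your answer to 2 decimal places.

Add the sources as powers (linear), then convert back to dB:
L_total = 10·log₁₀(10^(71.6/10) + 10^(64.3/10) + 10^(63.2/10) + 10^(69.7/10)) = 10·log₁₀(28570000) = 74.56 dB SPL.

74.56 dB SPL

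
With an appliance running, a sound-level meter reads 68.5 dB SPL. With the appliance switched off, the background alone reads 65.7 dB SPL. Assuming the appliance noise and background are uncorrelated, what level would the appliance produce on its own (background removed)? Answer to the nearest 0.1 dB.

65.3 dB SPL

Remove the background by subtracting linear intensities:
L_src = 10·log₁₀(10^(68.5/10) − 10^(65.7/10)) = 10·log₁₀(3364000) = 65.3 dB SPL.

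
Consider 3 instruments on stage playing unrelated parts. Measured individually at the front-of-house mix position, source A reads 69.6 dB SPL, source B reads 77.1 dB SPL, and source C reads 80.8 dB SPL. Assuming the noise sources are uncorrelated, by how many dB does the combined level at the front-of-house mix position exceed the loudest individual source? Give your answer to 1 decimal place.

Uncorrelated sources add in intensity (power), not in dB.
L_total = 10·log₁₀(10^(69.6/10) + 10^(77.1/10) + 10^(80.8/10)) = 82.57 dB SPL.
Excess over the loudest (80.8 dB): 82.57 − 80.8 = 1.8 dB.

1.8 dB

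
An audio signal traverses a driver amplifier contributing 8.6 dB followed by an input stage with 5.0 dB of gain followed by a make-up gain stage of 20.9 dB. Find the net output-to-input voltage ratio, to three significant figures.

Net gain = 8.6 + 5.0 + 20.9 = 34.5 dB.
Voltage ratio = 10^(34.5/20) = 53.1.

53.1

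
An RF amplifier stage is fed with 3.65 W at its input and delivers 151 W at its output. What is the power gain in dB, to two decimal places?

Power is a power quantity, so gain = 10·log₁₀(P_out/P_in).
10·log₁₀(151/3.65) = 10·log₁₀(41.37) = 16.17 dB.

16.17 dB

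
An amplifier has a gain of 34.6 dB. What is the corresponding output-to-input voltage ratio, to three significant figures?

53.7

Voltage ratio = 10^(dB/20).
10^(34.6/20) = 10^(1.730) = 53.7.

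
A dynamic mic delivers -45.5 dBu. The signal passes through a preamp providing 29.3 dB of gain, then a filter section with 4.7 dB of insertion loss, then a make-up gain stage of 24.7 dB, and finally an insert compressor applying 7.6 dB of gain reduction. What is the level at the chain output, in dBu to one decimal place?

-3.8 dBu

Cascaded gains and losses add directly in dB.
-45.5 + 29.3 − 4.7 + 24.7 − 7.6 = -3.8 dBu.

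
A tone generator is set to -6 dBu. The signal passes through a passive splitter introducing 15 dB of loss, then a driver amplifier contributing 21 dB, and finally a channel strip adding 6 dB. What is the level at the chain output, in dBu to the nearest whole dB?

+6 dBu

In dB, series stages simply add:
-6 − 15 + 21 + 6 = +6 dBu.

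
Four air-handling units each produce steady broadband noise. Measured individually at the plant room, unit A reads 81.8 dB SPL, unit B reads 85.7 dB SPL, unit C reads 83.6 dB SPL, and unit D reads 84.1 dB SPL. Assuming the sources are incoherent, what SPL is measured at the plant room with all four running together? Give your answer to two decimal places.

Add the sources as powers (linear), then convert back to dB:
L_total = 10·log₁₀(10^(81.8/10) + 10^(85.7/10) + 10^(83.6/10) + 10^(84.1/10)) = 10·log₁₀(1009000000) = 90.04 dB SPL.

90.04 dB SPL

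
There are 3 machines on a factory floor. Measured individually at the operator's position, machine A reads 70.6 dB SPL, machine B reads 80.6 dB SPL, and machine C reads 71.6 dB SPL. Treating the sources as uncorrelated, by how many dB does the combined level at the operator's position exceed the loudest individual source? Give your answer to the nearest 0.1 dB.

Incoherent sources sum as intensities:
L_total = 10·log₁₀(10^(70.6/10) + 10^(80.6/10) + 10^(71.6/10)) = 81.48 dB SPL.
Excess over the loudest (80.6 dB): 81.48 − 80.6 = 0.9 dB.

0.9 dB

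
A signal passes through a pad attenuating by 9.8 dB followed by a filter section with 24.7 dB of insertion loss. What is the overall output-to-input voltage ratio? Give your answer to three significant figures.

Net gain = (−9.8) + (−24.7) = -34.5 dB.
Voltage ratio = 10^(-34.5/20) = 0.0188.

0.0188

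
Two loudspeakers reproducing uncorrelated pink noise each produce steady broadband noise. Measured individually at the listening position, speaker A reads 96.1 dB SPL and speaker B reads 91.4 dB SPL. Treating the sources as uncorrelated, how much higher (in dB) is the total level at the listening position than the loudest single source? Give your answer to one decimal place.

1.3 dB

Add the sources as powers (linear), then convert back to dB:
L_total = 10·log₁₀(10^(96.1/10) + 10^(91.4/10)) = 97.37 dB SPL.
Excess over the loudest (96.1 dB): 97.37 − 96.1 = 1.3 dB.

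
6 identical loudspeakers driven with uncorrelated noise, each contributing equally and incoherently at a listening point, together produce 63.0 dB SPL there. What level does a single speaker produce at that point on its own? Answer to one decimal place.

55.2 dB SPL

6 equal incoherent sources add 10·log₁₀(6) = 7.78 dB over one source.
L_one = 63.0 − 7.78 = 55.2 dB SPL.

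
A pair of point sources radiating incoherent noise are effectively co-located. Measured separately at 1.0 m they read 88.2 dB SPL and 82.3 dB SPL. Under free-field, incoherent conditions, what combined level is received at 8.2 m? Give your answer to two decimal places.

Combined at 1.0 m: 10·log₁₀(10^(88.2/10)+10^(82.3/10)) = 89.193 dB SPL.
Then apply −20·log₁₀(8.2/1.0) = -18.276 dB → 70.92 dB SPL.

70.92 dB SPL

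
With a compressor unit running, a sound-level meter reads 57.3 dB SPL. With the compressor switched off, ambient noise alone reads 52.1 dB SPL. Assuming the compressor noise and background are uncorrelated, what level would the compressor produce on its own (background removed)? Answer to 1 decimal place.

55.7 dB SPL

Subtract intensities: L_src = 10·log₁₀(10^(L_total/10) − 10^(L_bg/10)).
L_src = 10·log₁₀(10^(57.3/10) − 10^(52.1/10)) = 10·log₁₀(374900) = 55.7 dB SPL.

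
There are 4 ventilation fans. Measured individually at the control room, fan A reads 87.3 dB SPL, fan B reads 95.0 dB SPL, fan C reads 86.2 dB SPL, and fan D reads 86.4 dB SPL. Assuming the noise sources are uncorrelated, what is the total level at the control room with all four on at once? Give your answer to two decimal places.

96.58 dB SPL

Uncorrelated sources add in intensity (power), not in dB.
L_total = 10·log₁₀(10^(87.3/10) + 10^(95.0/10) + 10^(86.2/10) + 10^(86.4/10)) = 10·log₁₀(4553000000) = 96.58 dB SPL.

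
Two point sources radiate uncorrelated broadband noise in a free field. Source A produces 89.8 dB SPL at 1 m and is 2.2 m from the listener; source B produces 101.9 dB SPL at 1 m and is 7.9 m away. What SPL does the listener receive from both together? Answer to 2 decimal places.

86.49 dB SPL

At the listener: L_A = 89.8 − 20·log₁₀(2.2) = 82.952 dB; L_B = 101.9 − 20·log₁₀(7.9) = 83.947 dB.
Combined: 10·log₁₀(10^(82.952/10)+10^(83.947/10)) = 86.49 dB SPL.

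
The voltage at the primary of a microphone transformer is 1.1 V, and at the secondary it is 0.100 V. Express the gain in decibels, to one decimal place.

Voltage is an amplitude quantity, so gain = 20·log₁₀(V_out/V_in).
20·log₁₀(0.100/1.1) = 20·log₁₀(0.09091) = -20.8 dB.

-20.8 dB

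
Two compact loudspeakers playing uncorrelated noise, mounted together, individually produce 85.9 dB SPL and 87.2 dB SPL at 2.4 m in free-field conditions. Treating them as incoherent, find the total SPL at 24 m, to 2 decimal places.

69.61 dB SPL

Combined at 2.4 m: 10·log₁₀(10^(85.9/10)+10^(87.2/10)) = 89.609 dB SPL.
Then apply −20·log₁₀(24/2.4) = -20.000 dB → 69.61 dB SPL.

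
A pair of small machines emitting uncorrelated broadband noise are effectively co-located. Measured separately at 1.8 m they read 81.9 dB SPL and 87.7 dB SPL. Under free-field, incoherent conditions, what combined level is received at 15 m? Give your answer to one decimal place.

Combined at 1.8 m: 10·log₁₀(10^(81.9/10)+10^(87.7/10)) = 88.71 dB SPL.
Then apply −20·log₁₀(15/1.8) = -18.42 dB → 70.3 dB SPL.

70.3 dB SPL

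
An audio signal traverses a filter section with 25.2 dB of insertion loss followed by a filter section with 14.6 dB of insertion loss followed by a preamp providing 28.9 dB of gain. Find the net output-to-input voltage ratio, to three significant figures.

0.285

Net gain = (−25.2) + (−14.6) + 28.9 = -10.9 dB.
Voltage ratio = 10^(-10.9/20) = 0.285.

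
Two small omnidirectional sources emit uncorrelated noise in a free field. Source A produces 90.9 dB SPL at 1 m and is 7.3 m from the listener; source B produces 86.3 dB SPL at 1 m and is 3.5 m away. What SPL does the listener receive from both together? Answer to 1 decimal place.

77.6 dB SPL

At the listener: L_A = 90.9 − 20·log₁₀(7.3) = 73.63 dB; L_B = 86.3 − 20·log₁₀(3.5) = 75.42 dB.
Combined: 10·log₁₀(10^(73.63/10)+10^(75.42/10)) = 77.6 dB SPL.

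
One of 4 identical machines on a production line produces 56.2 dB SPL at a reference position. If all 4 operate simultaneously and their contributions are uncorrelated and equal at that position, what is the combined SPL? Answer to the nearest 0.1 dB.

4 equal incoherent sources raise the level by 10·log₁₀(4) = 6.02 dB.
L_total = 56.2 + 6.02 = 62.2 dB SPL.

62.2 dB SPL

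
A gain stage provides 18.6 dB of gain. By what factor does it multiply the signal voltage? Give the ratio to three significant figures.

8.51

Voltage ratio = 10^(dB/20).
10^(18.6/20) = 10^(0.9300) = 8.51.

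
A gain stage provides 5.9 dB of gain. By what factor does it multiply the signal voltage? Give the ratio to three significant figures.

1.97

Voltage ratio = 10^(dB/20).
10^(5.9/20) = 10^(0.2950) = 1.97.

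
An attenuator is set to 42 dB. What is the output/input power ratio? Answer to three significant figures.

Power ratio = 10^(dB/10).
10^(-42/10) = 10^(-4.200) = 0.0000631.

0.0000631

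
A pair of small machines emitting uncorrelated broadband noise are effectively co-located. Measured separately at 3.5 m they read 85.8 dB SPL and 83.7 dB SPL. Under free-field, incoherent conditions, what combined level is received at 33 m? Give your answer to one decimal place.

Combined at 3.5 m: 10·log₁₀(10^(85.8/10)+10^(83.7/10)) = 87.89 dB SPL.
Then apply −20·log₁₀(33/3.5) = -19.49 dB → 68.4 dB SPL.

68.4 dB SPL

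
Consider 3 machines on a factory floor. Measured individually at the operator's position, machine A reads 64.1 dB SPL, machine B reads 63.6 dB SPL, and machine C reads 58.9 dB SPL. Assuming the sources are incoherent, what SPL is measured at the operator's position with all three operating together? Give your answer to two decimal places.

Add the sources as powers (linear), then convert back to dB:
L_total = 10·log₁₀(10^(64.1/10) + 10^(63.6/10) + 10^(58.9/10)) = 10·log₁₀(5638000) = 67.51 dB SPL.

67.51 dB SPL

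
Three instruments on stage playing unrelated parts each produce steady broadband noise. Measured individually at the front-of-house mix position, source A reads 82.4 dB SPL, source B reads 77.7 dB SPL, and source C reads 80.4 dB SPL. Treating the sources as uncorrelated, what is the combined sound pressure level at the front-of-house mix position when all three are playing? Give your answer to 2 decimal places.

85.34 dB SPL

Add the sources as powers (linear), then convert back to dB:
L_total = 10·log₁₀(10^(82.4/10) + 10^(77.7/10) + 10^(80.4/10)) = 10·log₁₀(342300000) = 85.34 dB SPL.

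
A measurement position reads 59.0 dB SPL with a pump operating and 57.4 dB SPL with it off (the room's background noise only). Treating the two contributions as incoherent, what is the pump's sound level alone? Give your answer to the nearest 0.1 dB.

Remove the background by subtracting linear intensities:
L_src = 10·log₁₀(10^(59.0/10) − 10^(57.4/10)) = 10·log₁₀(244800) = 53.9 dB SPL.

53.9 dB SPL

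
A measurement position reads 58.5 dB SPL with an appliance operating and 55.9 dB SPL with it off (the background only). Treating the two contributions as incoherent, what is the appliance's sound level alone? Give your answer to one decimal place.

55.0 dB SPL

Background correction is a power subtraction:
L_src = 10·log₁₀(10^(58.5/10) − 10^(55.9/10)) = 10·log₁₀(318900) = 55.0 dB SPL.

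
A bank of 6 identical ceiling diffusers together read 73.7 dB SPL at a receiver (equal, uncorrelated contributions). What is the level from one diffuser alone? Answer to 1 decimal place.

6 equal incoherent sources add 10·log₁₀(6) = 7.78 dB over one source.
L_one = 73.7 − 7.78 = 65.9 dB SPL.

65.9 dB SPL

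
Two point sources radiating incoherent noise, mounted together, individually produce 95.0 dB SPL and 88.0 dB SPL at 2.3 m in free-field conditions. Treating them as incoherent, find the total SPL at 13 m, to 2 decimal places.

80.75 dB SPL

Combined at 2.3 m: 10·log₁₀(10^(95.0/10)+10^(88.0/10)) = 95.790 dB SPL.
Then apply −20·log₁₀(13/2.3) = -15.044 dB → 80.75 dB SPL.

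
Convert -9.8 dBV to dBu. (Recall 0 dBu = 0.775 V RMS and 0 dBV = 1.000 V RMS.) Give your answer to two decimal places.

-7.59 dBu

The offset between the scales is 20·log₁₀(0.775/1.000) = −2.214 dB.
So dBu = -9.8 + 2.214 = -7.59 dBu.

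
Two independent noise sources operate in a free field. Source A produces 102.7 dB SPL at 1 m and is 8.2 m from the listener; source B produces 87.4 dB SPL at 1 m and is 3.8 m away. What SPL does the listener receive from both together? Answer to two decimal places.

At the listener: L_A = 102.7 − 20·log₁₀(8.2) = 84.424 dB; L_B = 87.4 − 20·log₁₀(3.8) = 75.804 dB.
Combined: 10·log₁₀(10^(84.424/10)+10^(75.804/10)) = 84.98 dB SPL.

84.98 dB SPL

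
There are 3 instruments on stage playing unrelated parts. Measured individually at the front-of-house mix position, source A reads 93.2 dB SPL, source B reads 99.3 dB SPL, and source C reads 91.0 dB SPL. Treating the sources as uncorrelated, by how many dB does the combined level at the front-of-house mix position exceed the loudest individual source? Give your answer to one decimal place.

Uncorrelated sources add in intensity (power), not in dB.
L_total = 10·log₁₀(10^(93.2/10) + 10^(99.3/10) + 10^(91.0/10)) = 100.74 dB SPL.
Excess over the loudest (99.3 dB): 100.74 − 99.3 = 1.4 dB.

1.4 dB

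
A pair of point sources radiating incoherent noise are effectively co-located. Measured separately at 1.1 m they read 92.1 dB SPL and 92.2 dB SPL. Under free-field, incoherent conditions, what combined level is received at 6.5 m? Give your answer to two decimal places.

Combined at 1.1 m: 10·log₁₀(10^(92.1/10)+10^(92.2/10)) = 95.161 dB SPL.
Then apply −20·log₁₀(6.5/1.1) = -15.430 dB → 79.73 dB SPL.

79.73 dB SPL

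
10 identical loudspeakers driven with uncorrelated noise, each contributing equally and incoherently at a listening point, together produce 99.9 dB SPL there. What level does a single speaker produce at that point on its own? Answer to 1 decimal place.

10 equal incoherent sources add 10·log₁₀(10) = 10.00 dB over one source.
L_one = 99.9 − 10.00 = 89.9 dB SPL.

89.9 dB SPL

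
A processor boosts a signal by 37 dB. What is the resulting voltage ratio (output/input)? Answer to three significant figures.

Voltage ratio = 10^(dB/20).
10^(37/20) = 10^(1.850) = 70.8.

70.8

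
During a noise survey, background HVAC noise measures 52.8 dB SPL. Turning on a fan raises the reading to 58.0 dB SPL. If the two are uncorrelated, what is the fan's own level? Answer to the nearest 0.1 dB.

Remove the background by subtracting linear intensities:
L_src = 10·log₁₀(10^(58.0/10) − 10^(52.8/10)) = 10·log₁₀(440400) = 56.4 dB SPL.

56.4 dB SPL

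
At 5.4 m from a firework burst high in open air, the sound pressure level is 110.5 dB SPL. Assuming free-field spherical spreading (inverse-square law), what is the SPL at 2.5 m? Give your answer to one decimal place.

117.2 dB SPL

Free-field point source: level drops by 20·log₁₀ of the distance ratio.
ΔL = −20·log₁₀(2.5/5.4) = 6.69 dB, so L₂ = 110.5 + (6.69) = 117.2 dB SPL.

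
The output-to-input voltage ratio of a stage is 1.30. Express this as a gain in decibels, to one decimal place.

For a voltage ratio, dB = 20·log₁₀(V₂/V₁).
20·log₁₀(1.30) = 2.3 dB.

2.3 dB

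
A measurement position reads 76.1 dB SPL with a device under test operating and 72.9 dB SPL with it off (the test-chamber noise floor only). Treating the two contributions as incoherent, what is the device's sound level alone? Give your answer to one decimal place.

73.3 dB SPL

Subtract intensities: L_src = 10·log₁₀(10^(L_total/10) − 10^(L_bg/10)).
L_src = 10·log₁₀(10^(76.1/10) − 10^(72.9/10)) = 10·log₁₀(21240000) = 73.3 dB SPL.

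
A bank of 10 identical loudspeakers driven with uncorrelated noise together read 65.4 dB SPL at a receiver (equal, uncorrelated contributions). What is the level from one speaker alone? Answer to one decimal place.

55.4 dB SPL

10 equal incoherent sources add 10·log₁₀(10) = 10.00 dB over one source.
L_one = 65.4 − 10.00 = 55.4 dB SPL.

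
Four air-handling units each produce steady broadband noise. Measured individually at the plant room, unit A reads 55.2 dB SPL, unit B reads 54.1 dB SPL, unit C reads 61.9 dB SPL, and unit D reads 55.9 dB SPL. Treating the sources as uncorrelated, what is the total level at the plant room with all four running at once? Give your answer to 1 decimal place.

64.0 dB SPL

Incoherent sources sum as intensities:
L_total = 10·log₁₀(10^(55.2/10) + 10^(54.1/10) + 10^(61.9/10) + 10^(55.9/10)) = 10·log₁₀(2526000) = 64.0 dB SPL.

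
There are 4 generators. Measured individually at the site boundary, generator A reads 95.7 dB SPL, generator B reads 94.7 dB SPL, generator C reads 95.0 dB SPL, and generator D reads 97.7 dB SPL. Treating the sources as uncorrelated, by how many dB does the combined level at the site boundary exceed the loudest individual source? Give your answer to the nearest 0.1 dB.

Add the sources as powers (linear), then convert back to dB:
L_total = 10·log₁₀(10^(95.7/10) + 10^(94.7/10) + 10^(95.0/10) + 10^(97.7/10)) = 101.96 dB SPL.
Excess over the loudest (97.7 dB): 101.96 − 97.7 = 4.3 dB.

4.3 dB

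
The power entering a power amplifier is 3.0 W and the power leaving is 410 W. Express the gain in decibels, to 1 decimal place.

Power ratio → dB uses the 10·log₁₀ form:
10·log₁₀(410/3.0) = 10·log₁₀(136.7) = 21.4 dB.

21.4 dB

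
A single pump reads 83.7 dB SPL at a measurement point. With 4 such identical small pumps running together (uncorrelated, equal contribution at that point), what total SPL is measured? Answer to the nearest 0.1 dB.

89.7 dB SPL

4 equal incoherent sources raise the level by 10·log₁₀(4) = 6.02 dB.
L_total = 83.7 + 6.02 = 89.7 dB SPL.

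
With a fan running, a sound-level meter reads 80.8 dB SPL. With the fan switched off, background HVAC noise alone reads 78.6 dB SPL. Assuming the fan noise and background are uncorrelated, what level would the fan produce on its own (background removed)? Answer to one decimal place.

Remove the background by subtracting linear intensities:
L_src = 10·log₁₀(10^(80.8/10) − 10^(78.6/10)) = 10·log₁₀(47780000) = 76.8 dB SPL.

76.8 dB SPL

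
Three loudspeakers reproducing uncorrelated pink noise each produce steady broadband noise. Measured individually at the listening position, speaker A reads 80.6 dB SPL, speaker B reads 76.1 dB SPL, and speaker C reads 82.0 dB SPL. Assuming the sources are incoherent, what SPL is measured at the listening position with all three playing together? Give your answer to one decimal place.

85.0 dB SPL

Uncorrelated sources add in intensity (power), not in dB.
L_total = 10·log₁₀(10^(80.6/10) + 10^(76.1/10) + 10^(82.0/10)) = 10·log₁₀(314000000) = 85.0 dB SPL.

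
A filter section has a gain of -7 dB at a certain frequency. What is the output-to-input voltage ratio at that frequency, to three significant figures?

Voltage ratio = 10^(dB/20).
10^(-7/20) = 10^(-0.3500) = 0.447.

0.447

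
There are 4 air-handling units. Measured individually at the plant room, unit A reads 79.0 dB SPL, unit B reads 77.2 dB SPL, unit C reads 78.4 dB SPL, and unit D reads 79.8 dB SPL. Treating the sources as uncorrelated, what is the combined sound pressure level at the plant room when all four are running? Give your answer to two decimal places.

Incoherent sources sum as intensities:
L_total = 10·log₁₀(10^(79.0/10) + 10^(77.2/10) + 10^(78.4/10) + 10^(79.8/10)) = 10·log₁₀(296600000) = 84.72 dB SPL.

84.72 dB SPL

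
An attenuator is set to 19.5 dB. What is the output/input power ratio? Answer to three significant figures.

Power ratio = 10^(dB/10).
10^(-19.5/10) = 10^(-1.950) = 0.0112.

0.0112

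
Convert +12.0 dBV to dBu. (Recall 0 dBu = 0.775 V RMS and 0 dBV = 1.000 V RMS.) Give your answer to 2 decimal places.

+14.21 dBu

The offset between the scales is 20·log₁₀(0.775/1.000) = −2.214 dB.
So dBu = +12.0 + 2.214 = +14.21 dBu.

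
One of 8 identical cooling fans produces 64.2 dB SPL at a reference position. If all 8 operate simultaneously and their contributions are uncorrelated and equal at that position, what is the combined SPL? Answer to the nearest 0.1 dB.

8 equal incoherent sources raise the level by 10·log₁₀(8) = 9.03 dB.
L_total = 64.2 + 9.03 = 73.2 dB SPL.

73.2 dB SPL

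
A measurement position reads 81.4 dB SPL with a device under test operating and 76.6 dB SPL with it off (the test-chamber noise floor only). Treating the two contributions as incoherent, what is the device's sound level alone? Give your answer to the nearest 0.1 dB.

79.7 dB SPL

Background correction is a power subtraction:
L_src = 10·log₁₀(10^(81.4/10) − 10^(76.6/10)) = 10·log₁₀(92330000) = 79.7 dB SPL.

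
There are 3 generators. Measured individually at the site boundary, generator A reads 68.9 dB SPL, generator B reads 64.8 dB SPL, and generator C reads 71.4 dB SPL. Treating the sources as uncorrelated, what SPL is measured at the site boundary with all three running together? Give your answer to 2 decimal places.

73.91 dB SPL

Uncorrelated sources add in intensity (power), not in dB.
L_total = 10·log₁₀(10^(68.9/10) + 10^(64.8/10) + 10^(71.4/10)) = 10·log₁₀(24590000) = 73.91 dB SPL.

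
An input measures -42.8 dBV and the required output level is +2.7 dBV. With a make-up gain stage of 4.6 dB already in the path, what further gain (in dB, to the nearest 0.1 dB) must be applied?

40.9 dB

The required make-up gain is the shortfall in the dB sum.
G = +2.7 − (-42.8) − 4.6 = 40.9 dB.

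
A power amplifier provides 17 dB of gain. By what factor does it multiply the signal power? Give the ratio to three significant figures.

50.1

Power ratio = 10^(dB/10).
10^(17/10) = 10^(1.700) = 50.1.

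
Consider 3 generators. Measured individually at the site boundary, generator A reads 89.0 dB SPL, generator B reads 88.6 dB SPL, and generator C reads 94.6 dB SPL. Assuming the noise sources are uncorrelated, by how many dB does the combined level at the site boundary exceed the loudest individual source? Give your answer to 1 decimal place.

Incoherent sources sum as intensities:
L_total = 10·log₁₀(10^(89.0/10) + 10^(88.6/10) + 10^(94.6/10)) = 96.44 dB SPL.
Excess over the loudest (94.6 dB): 96.44 − 94.6 = 1.8 dB.

1.8 dB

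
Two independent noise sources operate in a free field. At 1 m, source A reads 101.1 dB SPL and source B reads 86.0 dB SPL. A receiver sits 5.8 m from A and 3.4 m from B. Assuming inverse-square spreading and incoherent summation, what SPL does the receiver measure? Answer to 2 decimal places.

86.21 dB SPL

At the listener: L_A = 101.1 − 20·log₁₀(5.8) = 85.831 dB; L_B = 86.0 − 20·log₁₀(3.4) = 75.370 dB.
Combined: 10·log₁₀(10^(85.831/10)+10^(75.370/10)) = 86.21 dB SPL.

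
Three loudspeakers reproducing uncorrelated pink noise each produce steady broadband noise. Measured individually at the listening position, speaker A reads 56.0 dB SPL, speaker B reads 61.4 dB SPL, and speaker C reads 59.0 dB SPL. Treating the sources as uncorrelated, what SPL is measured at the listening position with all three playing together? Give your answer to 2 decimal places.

Add the sources as powers (linear), then convert back to dB:
L_total = 10·log₁₀(10^(56.0/10) + 10^(61.4/10) + 10^(59.0/10)) = 10·log₁₀(2573000) = 64.10 dB SPL.

64.10 dB SPL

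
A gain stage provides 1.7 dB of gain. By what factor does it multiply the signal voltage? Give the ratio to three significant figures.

Voltage ratio = 10^(dB/20).
10^(1.7/20) = 10^(0.08500) = 1.22.

1.22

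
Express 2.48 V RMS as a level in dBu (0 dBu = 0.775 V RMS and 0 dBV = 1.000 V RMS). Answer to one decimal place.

+10.1 dBu

dBu = 20·log₁₀(V / 0.775 V).
20·log₁₀(2.48/0.775) = +10.1 dBu.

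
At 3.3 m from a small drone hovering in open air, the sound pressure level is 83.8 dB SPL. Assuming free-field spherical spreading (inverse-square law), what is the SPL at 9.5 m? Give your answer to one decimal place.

Free-field point source: level drops by 20·log₁₀ of the distance ratio.
ΔL = −20·log₁₀(9.5/3.3) = -9.18 dB, so L₂ = 83.8 + (-9.18) = 74.6 dB SPL.

74.6 dB SPL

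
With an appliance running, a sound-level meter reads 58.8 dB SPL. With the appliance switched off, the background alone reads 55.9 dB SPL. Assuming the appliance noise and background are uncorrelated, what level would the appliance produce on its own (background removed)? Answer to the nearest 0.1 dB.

Subtract intensities: L_src = 10·log₁₀(10^(L_total/10) − 10^(L_bg/10)).
L_src = 10·log₁₀(10^(58.8/10) − 10^(55.9/10)) = 10·log₁₀(369500) = 55.7 dB SPL.

55.7 dB SPL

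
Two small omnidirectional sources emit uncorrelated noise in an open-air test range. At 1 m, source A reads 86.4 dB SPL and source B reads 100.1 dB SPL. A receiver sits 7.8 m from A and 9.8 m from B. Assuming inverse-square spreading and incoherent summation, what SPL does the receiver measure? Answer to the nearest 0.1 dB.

At the listener: L_A = 86.4 − 20·log₁₀(7.8) = 68.56 dB; L_B = 100.1 − 20·log₁₀(9.8) = 80.28 dB.
Combined: 10·log₁₀(10^(68.56/10)+10^(80.28/10)) = 80.6 dB SPL.

80.6 dB SPL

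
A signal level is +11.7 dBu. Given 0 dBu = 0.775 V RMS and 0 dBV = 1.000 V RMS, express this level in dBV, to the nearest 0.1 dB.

The offset between the scales is 20·log₁₀(0.775/1.000) = −2.214 dB.
So dBV = +11.7 − 2.214 = +9.5 dBV.

+9.5 dBV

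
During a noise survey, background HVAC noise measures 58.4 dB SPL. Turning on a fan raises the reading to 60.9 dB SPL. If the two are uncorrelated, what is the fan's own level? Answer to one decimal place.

57.3 dB SPL

Remove the background by subtracting linear intensities:
L_src = 10·log₁₀(10^(60.9/10) − 10^(58.4/10)) = 10·log₁₀(538400) = 57.3 dB SPL.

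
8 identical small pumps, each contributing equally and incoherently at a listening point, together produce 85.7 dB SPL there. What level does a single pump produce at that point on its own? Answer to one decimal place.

76.7 dB SPL

8 equal incoherent sources add 10·log₁₀(8) = 9.03 dB over one source.
L_one = 85.7 − 9.03 = 76.7 dB SPL.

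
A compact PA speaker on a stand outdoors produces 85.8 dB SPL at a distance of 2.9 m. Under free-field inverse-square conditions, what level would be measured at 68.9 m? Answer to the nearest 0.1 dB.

Free-field point source: level drops by 20·log₁₀ of the distance ratio.
ΔL = −20·log₁₀(68.9/2.9) = -27.52 dB, so L₂ = 85.8 + (-27.52) = 58.3 dB SPL.

58.3 dB SPL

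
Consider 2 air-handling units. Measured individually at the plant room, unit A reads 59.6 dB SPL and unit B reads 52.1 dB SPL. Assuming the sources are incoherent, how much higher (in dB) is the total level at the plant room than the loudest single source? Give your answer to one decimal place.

Incoherent sources sum as intensities:
L_total = 10·log₁₀(10^(59.6/10) + 10^(52.1/10)) = 60.31 dB SPL.
Excess over the loudest (59.6 dB): 60.31 − 59.6 = 0.7 dB.

0.7 dB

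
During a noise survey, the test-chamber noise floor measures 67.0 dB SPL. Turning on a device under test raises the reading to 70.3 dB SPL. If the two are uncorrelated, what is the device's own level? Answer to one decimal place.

67.6 dB SPL

Subtract intensities: L_src = 10·log₁₀(10^(L_total/10) − 10^(L_bg/10)).
L_src = 10·log₁₀(10^(70.3/10) − 10^(67.0/10)) = 10·log₁₀(5703000) = 67.6 dB SPL.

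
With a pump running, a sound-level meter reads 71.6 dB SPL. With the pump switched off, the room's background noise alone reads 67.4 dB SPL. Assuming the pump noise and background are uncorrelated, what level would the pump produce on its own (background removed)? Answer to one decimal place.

69.5 dB SPL

Remove the background by subtracting linear intensities:
L_src = 10·log₁₀(10^(71.6/10) − 10^(67.4/10)) = 10·log₁₀(8959000) = 69.5 dB SPL.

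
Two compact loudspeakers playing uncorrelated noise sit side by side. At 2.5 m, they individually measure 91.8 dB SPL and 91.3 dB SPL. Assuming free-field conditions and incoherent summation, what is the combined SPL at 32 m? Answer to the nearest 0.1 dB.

Combined at 2.5 m: 10·log₁₀(10^(91.8/10)+10^(91.3/10)) = 94.57 dB SPL.
Then apply −20·log₁₀(32/2.5) = -22.14 dB → 72.4 dB SPL.

72.4 dB SPL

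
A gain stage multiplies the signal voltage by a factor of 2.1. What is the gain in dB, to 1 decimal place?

6.4 dB

Voltage ratio → dB uses the 20·log₁₀ form:
20·log₁₀(2.1) = 6.4 dB.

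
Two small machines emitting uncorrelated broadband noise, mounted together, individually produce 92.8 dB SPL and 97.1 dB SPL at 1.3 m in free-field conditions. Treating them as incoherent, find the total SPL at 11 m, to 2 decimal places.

79.92 dB SPL

Combined at 1.3 m: 10·log₁₀(10^(92.8/10)+10^(97.1/10)) = 98.472 dB SPL.
Then apply −20·log₁₀(11/1.3) = -18.549 dB → 79.92 dB SPL.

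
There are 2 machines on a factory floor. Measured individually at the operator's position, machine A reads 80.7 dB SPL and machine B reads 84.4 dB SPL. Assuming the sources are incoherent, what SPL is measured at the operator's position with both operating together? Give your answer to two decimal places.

Incoherent sources sum as intensities:
L_total = 10·log₁₀(10^(80.7/10) + 10^(84.4/10)) = 10·log₁₀(392900000) = 85.94 dB SPL.

85.94 dB SPL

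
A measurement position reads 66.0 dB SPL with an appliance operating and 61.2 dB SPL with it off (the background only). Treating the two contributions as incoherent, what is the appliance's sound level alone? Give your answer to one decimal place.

64.3 dB SPL

Background correction is a power subtraction:
L_src = 10·log₁₀(10^(66.0/10) − 10^(61.2/10)) = 10·log₁₀(2663000) = 64.3 dB SPL.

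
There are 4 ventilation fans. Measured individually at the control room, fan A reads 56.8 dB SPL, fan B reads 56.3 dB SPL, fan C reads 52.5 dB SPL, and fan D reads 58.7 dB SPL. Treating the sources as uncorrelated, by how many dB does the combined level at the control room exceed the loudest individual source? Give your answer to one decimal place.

Uncorrelated sources add in intensity (power), not in dB.
L_total = 10·log₁₀(10^(56.8/10) + 10^(56.3/10) + 10^(52.5/10) + 10^(58.7/10)) = 62.61 dB SPL.
Excess over the loudest (58.7 dB): 62.61 − 58.7 = 3.9 dB.

3.9 dB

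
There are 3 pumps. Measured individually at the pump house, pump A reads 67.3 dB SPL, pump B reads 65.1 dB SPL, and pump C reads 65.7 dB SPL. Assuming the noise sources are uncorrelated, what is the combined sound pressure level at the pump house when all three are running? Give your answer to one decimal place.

70.9 dB SPL

Add the sources as powers (linear), then convert back to dB:
L_total = 10·log₁₀(10^(67.3/10) + 10^(65.1/10) + 10^(65.7/10)) = 10·log₁₀(12320000) = 70.9 dB SPL.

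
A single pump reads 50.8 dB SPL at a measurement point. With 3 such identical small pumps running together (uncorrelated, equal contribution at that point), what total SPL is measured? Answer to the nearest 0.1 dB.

55.6 dB SPL

3 equal incoherent sources raise the level by 10·log₁₀(3) = 4.77 dB.
L_total = 50.8 + 4.77 = 55.6 dB SPL.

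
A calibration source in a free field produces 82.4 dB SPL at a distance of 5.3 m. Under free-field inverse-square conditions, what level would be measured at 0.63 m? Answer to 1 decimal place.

100.9 dB SPL

Free-field point source: level drops by 20·log₁₀ of the distance ratio.
ΔL = −20·log₁₀(0.63/5.3) = 18.50 dB, so L₂ = 82.4 + (18.50) = 100.9 dB SPL.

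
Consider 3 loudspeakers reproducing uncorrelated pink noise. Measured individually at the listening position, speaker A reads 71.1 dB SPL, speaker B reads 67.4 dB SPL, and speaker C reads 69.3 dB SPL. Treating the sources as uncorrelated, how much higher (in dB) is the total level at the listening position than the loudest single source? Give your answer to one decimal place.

Incoherent sources sum as intensities:
L_total = 10·log₁₀(10^(71.1/10) + 10^(67.4/10) + 10^(69.3/10)) = 74.30 dB SPL.
Excess over the loudest (71.1 dB): 74.30 − 71.1 = 3.2 dB.

3.2 dB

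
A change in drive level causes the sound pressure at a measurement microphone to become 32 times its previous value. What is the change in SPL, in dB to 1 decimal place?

30.1 dB

Sound pressure is an amplitude quantity: ΔL = 20·log₁₀(p₂/p₁).
20·log₁₀(32) = 30.1 dB.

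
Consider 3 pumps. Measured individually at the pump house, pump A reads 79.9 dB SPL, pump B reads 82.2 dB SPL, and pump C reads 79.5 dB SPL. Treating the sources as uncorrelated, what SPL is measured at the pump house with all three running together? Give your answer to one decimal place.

Add the sources as powers (linear), then convert back to dB:
L_total = 10·log₁₀(10^(79.9/10) + 10^(82.2/10) + 10^(79.5/10)) = 10·log₁₀(352800000) = 85.5 dB SPL.

85.5 dB SPL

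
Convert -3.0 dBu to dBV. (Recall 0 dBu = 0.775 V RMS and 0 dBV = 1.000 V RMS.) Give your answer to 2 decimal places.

The offset between the scales is 20·log₁₀(0.775/1.000) = −2.214 dB.
So dBV = -3.0 − 2.214 = -5.21 dBV.

-5.21 dBV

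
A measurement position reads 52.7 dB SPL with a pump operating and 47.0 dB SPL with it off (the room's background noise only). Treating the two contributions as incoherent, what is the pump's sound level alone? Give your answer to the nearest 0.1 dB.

Background correction is a power subtraction:
L_src = 10·log₁₀(10^(52.7/10) − 10^(47.0/10)) = 10·log₁₀(136100) = 51.3 dB SPL.

51.3 dB SPL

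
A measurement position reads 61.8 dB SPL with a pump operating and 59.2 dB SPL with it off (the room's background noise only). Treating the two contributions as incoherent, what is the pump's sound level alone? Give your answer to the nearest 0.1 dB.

Remove the background by subtracting linear intensities:
L_src = 10·log₁₀(10^(61.8/10) − 10^(59.2/10)) = 10·log₁₀(681800) = 58.3 dB SPL.

58.3 dB SPL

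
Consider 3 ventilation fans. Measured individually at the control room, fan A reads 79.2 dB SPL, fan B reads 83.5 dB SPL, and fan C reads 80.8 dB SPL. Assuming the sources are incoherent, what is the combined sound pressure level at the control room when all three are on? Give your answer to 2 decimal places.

Uncorrelated sources add in intensity (power), not in dB.
L_total = 10·log₁₀(10^(79.2/10) + 10^(83.5/10) + 10^(80.8/10)) = 10·log₁₀(427300000) = 86.31 dB SPL.

86.31 dB SPL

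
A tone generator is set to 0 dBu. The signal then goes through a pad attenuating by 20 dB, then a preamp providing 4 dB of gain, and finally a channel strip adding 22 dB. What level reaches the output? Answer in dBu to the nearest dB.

Gain stages sum in dB:
0 − 20 + 4 + 22 = +6 dBu.

+6 dBu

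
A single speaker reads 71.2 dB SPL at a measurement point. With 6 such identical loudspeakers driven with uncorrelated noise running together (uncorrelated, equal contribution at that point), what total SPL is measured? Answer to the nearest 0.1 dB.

79.0 dB SPL

6 equal incoherent sources raise the level by 10·log₁₀(6) = 7.78 dB.
L_total = 71.2 + 7.78 = 79.0 dB SPL.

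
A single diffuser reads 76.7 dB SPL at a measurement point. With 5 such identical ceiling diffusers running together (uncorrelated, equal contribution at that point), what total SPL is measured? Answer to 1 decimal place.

5 equal incoherent sources raise the level by 10·log₁₀(5) = 6.99 dB.
L_total = 76.7 + 6.99 = 83.7 dB SPL.

83.7 dB SPL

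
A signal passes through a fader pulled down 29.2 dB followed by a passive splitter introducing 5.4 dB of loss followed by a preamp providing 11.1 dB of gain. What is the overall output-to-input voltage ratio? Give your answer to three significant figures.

0.0668

Net gain = (−29.2) + (−5.4) + 11.1 = -23.5 dB.
Voltage ratio = 10^(-23.5/20) = 0.0668.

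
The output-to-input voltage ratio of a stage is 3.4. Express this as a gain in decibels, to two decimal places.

Voltage ratio → dB uses the 20·log₁₀ form:
20·log₁₀(3.4) = 10.63 dB.

10.63 dB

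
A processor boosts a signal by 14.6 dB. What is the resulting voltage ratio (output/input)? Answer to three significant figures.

5.37

Voltage ratio = 10^(dB/20).
10^(14.6/20) = 10^(0.7300) = 5.37.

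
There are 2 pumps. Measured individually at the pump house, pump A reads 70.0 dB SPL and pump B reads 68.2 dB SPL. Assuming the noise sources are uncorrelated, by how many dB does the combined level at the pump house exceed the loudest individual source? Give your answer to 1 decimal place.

2.2 dB

Add the sources as powers (linear), then convert back to dB:
L_total = 10·log₁₀(10^(70.0/10) + 10^(68.2/10)) = 72.20 dB SPL.
Excess over the loudest (70.0 dB): 72.20 − 70.0 = 2.2 dB.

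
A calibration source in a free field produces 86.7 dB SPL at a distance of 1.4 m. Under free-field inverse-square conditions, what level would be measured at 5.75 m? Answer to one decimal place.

For a point source in a free field, ΔL = −20·log₁₀(d₂/d₁).
ΔL = −20·log₁₀(5.75/1.4) = -12.27 dB, so L₂ = 86.7 + (-12.27) = 74.4 dB SPL.

74.4 dB SPL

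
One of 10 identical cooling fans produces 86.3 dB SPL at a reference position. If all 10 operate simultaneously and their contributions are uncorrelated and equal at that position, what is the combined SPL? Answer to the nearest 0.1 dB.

96.3 dB SPL

10 equal incoherent sources raise the level by 10·log₁₀(10) = 10.00 dB.
L_total = 86.3 + 10.00 = 96.3 dB SPL.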